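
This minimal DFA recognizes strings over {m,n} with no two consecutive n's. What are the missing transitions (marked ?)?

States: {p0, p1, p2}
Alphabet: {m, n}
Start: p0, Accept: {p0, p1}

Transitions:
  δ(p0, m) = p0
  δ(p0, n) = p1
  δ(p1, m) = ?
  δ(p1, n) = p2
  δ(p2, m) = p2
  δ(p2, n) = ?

From the language and accept set, identify what each state tracks — p0: last symbol not n (ok); p1: last symbol n (ok); p2: saw nn (dead).
Each missing δ(q, a) is the state matching the new tracked value after reading a.
δ(p1, m) = p0; δ(p2, n) = p2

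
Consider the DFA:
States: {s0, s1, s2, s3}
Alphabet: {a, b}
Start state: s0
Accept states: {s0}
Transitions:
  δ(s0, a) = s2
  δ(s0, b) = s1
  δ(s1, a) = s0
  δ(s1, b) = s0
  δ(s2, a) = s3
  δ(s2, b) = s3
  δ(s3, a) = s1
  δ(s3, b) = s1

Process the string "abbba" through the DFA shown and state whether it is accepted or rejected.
Processing string "abbba":
  s0 --a--> s2
  s2 --b--> s3
  s3 --b--> s1
  s1 --b--> s0
  s0 --a--> s2
Final state: s2
Accept states: {s0}
No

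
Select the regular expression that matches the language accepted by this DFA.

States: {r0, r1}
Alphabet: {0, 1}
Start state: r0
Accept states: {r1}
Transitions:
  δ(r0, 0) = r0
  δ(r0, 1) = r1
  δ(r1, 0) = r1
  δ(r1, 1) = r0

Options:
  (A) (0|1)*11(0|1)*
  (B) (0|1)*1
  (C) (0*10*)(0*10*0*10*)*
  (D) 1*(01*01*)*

Check each option against the DFA on short strings; one disagreement eliminates an option:
  (A) (0|1)*11(0|1)*: on '1' the DFA goes r0 → r1 and accepts (r1 ∈ Accept), but the regex does not match it → eliminate
  (B) (0|1)*1: on '10' the DFA goes r0 → r1 → r1 and accepts (r1 ∈ Accept), but the regex does not match it → eliminate
  (C) (0*10*)(0*10*0*10*)*: agrees with the DFA on every string of length ≤ 6
  (D) 1*(01*01*)*: on ε the DFA stays in r0 and rejects (r0 ∉ Accept), but the regex matches it → eliminate
Only (C) is consistent with the DFA.
(C) (0*10*)(0*10*0*10*)*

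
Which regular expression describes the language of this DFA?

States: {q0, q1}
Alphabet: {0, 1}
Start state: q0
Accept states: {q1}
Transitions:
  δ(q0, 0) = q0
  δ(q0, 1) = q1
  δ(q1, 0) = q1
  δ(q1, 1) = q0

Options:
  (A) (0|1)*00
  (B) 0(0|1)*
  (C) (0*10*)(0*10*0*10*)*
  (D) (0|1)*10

Check each option against the DFA on short strings; one disagreement eliminates an option:
  (A) (0|1)*00: on '1' the DFA goes q0 → q1 and accepts (q1 ∈ Accept), but the regex does not match it → eliminate
  (B) 0(0|1)*: on '0' the DFA goes q0 → q0 and rejects (q0 ∉ Accept), but the regex matches it → eliminate
  (C) (0*10*)(0*10*0*10*)*: agrees with the DFA on every string of length ≤ 6
  (D) (0|1)*10: on '1' the DFA goes q0 → q1 and accepts (q1 ∈ Accept), but the regex does not match it → eliminate
Only (C) is consistent with the DFA.
(C) (0*10*)(0*10*0*10*)*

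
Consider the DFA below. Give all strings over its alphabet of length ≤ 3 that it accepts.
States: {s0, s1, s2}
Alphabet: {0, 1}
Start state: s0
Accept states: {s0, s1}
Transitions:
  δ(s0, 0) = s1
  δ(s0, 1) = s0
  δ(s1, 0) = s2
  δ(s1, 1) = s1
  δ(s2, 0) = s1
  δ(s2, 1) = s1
ε, 0, 1, 01, 10, 11, 000, 001, 011, 101, 110, 111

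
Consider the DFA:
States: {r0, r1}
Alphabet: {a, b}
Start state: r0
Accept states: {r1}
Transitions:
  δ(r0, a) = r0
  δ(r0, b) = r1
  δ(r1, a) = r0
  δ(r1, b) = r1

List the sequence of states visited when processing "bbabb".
read 'b': r0 → r1
  read 'b': r1 → r1
  read 'a': r1 → r0
  read 'b': r0 → r1
  read 'b': r1 → r1
r0 -> r1 -> r1 -> r0 -> r1 -> r1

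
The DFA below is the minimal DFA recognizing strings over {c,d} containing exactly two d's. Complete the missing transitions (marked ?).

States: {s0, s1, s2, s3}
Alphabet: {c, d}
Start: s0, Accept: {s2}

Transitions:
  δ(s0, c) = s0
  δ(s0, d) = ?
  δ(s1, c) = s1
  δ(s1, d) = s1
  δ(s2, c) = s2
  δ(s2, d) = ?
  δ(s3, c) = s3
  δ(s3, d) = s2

From the language and accept set, identify what each state tracks — s0: zero d's; s1: ≥ three d's (dead); s2: two d's; s3: one d.
Each missing δ(q, a) is the state matching the new tracked value after reading a.
δ(s0, d) = s3; δ(s2, d) = s1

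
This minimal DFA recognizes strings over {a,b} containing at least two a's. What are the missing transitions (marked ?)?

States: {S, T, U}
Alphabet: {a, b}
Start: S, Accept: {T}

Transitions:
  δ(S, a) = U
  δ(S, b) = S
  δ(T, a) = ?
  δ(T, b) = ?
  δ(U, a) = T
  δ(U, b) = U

From the language and accept set, identify what each state tracks — S: zero a's seen; T: ≥ two a's seen; U: one a seen.
Each missing δ(q, a) is the state matching the new tracked value after reading a.
δ(T, a) = T; δ(T, b) = T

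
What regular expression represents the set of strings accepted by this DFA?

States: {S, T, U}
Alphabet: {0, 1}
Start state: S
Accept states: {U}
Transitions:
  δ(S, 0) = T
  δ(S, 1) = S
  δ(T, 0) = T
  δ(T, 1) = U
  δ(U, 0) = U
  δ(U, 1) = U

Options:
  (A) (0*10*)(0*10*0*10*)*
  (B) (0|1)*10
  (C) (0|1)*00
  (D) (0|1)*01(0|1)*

Check each option against the DFA on short strings; one disagreement eliminates an option:
  (A) (0*10*)(0*10*0*10*)*: on '1' the DFA goes S → S and rejects (S ∉ Accept), but the regex matches it → eliminate
  (B) (0|1)*10: on '01' the DFA goes S → T → U and accepts (U ∈ Accept), but the regex does not match it → eliminate
  (C) (0|1)*00: on '00' the DFA goes S → T → T and rejects (T ∉ Accept), but the regex matches it → eliminate
  (D) (0|1)*01(0|1)*: agrees with the DFA on every string of length ≤ 6
Only (D) is consistent with the DFA.
(D) (0|1)*01(0|1)*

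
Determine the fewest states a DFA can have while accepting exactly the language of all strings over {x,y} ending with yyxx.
By Myhill–Nerode, count the distinguishable equivalence classes: 5 classes — one per longest suffix of the input that is a prefix of 'yyxx' (lengths 0 through 4); only the length-4 class is accepting.
5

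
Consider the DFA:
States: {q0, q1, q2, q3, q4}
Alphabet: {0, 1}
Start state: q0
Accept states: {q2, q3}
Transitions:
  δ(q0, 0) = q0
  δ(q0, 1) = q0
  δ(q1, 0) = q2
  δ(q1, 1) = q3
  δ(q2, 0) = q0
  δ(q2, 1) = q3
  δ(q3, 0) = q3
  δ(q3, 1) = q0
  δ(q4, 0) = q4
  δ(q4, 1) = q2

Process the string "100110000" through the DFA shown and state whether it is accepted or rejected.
Processing string "100110000":
  q0 --1--> q0
  q0 --0--> q0
  q0 --0--> q0
  q0 --1--> q0
  q0 --1--> q0
  q0 --0--> q0
  q0 --0--> q0
  q0 --0--> q0
  q0 --0--> q0
Final state: q0
Accept states: {q2, q3}
No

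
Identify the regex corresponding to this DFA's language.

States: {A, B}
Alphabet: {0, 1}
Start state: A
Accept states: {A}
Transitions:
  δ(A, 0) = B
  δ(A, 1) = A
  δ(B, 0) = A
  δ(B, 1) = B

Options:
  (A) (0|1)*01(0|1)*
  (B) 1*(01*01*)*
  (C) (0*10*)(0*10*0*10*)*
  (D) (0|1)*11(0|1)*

Check each option against the DFA on short strings; one disagreement eliminates an option:
  (A) (0|1)*01(0|1)*: on ε the DFA stays in A and accepts (A ∈ Accept), but the regex does not match it → eliminate
  (B) 1*(01*01*)*: agrees with the DFA on every string of length ≤ 6
  (C) (0*10*)(0*10*0*10*)*: on ε the DFA stays in A and accepts (A ∈ Accept), but the regex does not match it → eliminate
  (D) (0|1)*11(0|1)*: on ε the DFA stays in A and accepts (A ∈ Accept), but the regex does not match it → eliminate
Only (B) is consistent with the DFA.
(B) 1*(01*01*)*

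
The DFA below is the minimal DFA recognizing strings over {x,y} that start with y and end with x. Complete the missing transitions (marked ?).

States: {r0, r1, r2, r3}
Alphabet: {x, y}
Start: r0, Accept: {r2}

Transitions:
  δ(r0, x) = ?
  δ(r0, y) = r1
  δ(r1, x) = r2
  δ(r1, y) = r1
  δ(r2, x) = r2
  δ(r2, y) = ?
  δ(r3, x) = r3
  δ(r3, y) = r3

From the language and accept set, identify what each state tracks — r0: no input read; r1: started with y, last symbol y; r2: started with y, last symbol x; r3: started with x (dead).
Each missing δ(q, a) is the state matching the new tracked value after reading a.
δ(r0, x) = r3; δ(r2, y) = r1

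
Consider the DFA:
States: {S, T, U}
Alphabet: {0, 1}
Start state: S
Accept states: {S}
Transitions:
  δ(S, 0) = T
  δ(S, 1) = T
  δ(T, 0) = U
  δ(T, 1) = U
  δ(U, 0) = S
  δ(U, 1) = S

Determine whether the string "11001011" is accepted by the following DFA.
Processing string "11001011":
  S --1--> T
  T --1--> U
  U --0--> S
  S --0--> T
  T --1--> U
  U --0--> S
  S --1--> T
  T --1--> U
Final state: U
Accept states: {S}
No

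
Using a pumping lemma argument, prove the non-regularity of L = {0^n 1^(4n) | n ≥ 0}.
Assume L is regular with pumping length p. Idea: pumping the 0-block breaks the 1:4 ratio.
Choose s = 0^p 1^(4p) (length 5p ≥ p). By the pumping lemma, s = xyz with |xy| ≤ p, |y| > 0, so y = 0^k with k ≥ 1. Then xy²z = 0^(p+k) 1^(4p). For this to be in L we would need 4p = 4(p+k), i.e. 4k = 0, contradicting k ≥ 1. So xy²z ∉ L.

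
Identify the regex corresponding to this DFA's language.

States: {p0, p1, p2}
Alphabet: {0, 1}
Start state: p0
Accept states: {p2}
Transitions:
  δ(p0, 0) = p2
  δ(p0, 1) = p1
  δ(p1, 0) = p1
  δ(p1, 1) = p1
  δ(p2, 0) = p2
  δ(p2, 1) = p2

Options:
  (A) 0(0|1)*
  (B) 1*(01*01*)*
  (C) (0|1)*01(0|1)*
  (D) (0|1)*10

Check each option against the DFA on short strings; one disagreement eliminates an option:
  (A) 0(0|1)*: agrees with the DFA on every string of length ≤ 6
  (B) 1*(01*01*)*: on ε the DFA stays in p0 and rejects (p0 ∉ Accept), but the regex matches it → eliminate
  (C) (0|1)*01(0|1)*: on '0' the DFA goes p0 → p2 and accepts (p2 ∈ Accept), but the regex does not match it → eliminate
  (D) (0|1)*10: on '0' the DFA goes p0 → p2 and accepts (p2 ∈ Accept), but the regex does not match it → eliminate
Only (A) is consistent with the DFA.
(A) 0(0|1)*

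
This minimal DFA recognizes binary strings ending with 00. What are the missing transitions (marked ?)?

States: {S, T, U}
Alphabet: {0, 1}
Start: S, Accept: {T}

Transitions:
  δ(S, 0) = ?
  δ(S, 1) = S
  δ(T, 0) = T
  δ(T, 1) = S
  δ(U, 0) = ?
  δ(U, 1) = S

From the language and accept set, identify what each state tracks — S: last symbol not 0; T: two trailing 0's; U: one trailing 0.
Each missing δ(q, a) is the state matching the new tracked value after reading a.
δ(S, 0) = U; δ(U, 0) = T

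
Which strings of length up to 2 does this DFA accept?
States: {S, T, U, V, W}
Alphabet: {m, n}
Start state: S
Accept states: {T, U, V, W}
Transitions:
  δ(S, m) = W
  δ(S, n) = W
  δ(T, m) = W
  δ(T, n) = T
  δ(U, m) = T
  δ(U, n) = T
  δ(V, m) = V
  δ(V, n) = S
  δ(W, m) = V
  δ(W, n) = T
m, n, mm, mn, nm, nn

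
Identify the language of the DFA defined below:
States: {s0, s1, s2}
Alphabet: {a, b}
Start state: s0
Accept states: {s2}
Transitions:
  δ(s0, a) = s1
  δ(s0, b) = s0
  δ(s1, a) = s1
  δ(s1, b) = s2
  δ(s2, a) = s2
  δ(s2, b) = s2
Testing a few strings:
  'bab' → accept
  'a' → reject
  'aabb' → accept
  'baaa' → reject
State roles: s0=no a seen yet; s1=seen a a, waiting for b; s2=substring ab seen
All strings over {a,b} containing the substring ab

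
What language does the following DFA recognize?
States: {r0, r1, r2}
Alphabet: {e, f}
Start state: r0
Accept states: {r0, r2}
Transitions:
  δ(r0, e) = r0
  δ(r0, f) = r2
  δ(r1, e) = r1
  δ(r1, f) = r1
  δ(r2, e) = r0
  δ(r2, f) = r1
Testing a few strings:
  'eff' → reject
  'e' → accept
  'efe' → accept
  'ef' → accept
State roles: r0=last symbol not f (ok); r1=saw ff (dead); r2=last symbol f (ok)
All strings over {e,f} with no two consecutive f's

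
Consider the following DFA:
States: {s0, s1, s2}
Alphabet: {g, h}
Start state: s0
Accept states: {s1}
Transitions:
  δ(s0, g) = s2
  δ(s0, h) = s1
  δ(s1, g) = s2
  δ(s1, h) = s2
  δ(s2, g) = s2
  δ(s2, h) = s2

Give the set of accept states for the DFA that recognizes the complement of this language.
Complement accept states = All states \ Original accept states
= {s0, s1, s2} \ {s1}
{s0, s2}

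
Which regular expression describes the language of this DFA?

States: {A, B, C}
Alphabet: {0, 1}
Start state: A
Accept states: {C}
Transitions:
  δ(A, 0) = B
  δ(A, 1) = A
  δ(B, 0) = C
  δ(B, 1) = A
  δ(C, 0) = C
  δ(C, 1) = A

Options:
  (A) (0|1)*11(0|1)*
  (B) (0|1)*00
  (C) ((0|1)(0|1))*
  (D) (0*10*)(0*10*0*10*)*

Check each option against the DFA on short strings; one disagreement eliminates an option:
  (A) (0|1)*11(0|1)*: on '00' the DFA goes A → B → C and accepts (C ∈ Accept), but the regex does not match it → eliminate
  (B) (0|1)*00: agrees with the DFA on every string of length ≤ 6
  (C) ((0|1)(0|1))*: on ε the DFA stays in A and rejects (A ∉ Accept), but the regex matches it → eliminate
  (D) (0*10*)(0*10*0*10*)*: on '1' the DFA goes A → A and rejects (A ∉ Accept), but the regex matches it → eliminate
Only (B) is consistent with the DFA.
(B) (0|1)*00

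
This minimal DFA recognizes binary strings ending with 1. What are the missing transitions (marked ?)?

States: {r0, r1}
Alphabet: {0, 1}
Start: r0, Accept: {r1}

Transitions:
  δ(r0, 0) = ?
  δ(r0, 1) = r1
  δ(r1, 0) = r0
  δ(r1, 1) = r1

From the language and accept set, identify what each state tracks — r0: last symbol not 1; r1: last symbol is 1.
Each missing δ(q, a) is the state matching the new tracked value after reading a.
δ(r0, 0) = r0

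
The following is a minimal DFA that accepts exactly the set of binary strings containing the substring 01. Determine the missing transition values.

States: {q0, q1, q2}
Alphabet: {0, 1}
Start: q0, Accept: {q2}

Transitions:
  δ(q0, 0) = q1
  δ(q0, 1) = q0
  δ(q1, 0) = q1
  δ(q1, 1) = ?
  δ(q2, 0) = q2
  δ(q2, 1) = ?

From the language and accept set, identify what each state tracks — q0: no 0 seen yet; q1: seen a 0, waiting for 1; q2: substring 01 seen.
Each missing δ(q, a) is the state matching the new tracked value after reading a.
δ(q1, 1) = q2; δ(q2, 1) = q2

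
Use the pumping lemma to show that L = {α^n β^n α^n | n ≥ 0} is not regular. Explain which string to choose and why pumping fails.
Assume L is regular with pumping length p. Idea: pumping the first α-block unbalances it against the other two.
Choose s = α^p β^p α^p ∈ L (|s| = 3p ≥ p). By the pumping lemma, s = xyz with |xy| ≤ p, |y| > 0, so y = α^k with k ≥ 1, inside the first α-block. Then xy²z = α^(p+k) β^p α^p. The first block has length p+k ≠ p, so the three block lengths are no longer equal and xy²z ∉ L.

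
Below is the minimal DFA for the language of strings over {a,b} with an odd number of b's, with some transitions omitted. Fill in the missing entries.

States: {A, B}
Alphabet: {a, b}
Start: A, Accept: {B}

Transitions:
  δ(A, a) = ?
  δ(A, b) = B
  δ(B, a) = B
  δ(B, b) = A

From the language and accept set, identify what each state tracks — A: even number of b's so far; B: odd number of b's so far.
Each missing δ(q, a) is the state matching the new tracked value after reading a.
δ(A, a) = A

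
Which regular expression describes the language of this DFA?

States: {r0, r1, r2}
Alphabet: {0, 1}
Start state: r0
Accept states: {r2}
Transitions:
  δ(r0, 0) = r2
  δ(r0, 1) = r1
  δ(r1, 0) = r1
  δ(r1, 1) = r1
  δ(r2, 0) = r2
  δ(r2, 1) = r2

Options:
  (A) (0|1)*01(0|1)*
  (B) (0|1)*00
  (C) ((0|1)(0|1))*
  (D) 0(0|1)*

Check each option against the DFA on short strings; one disagreement eliminates an option:
  (A) (0|1)*01(0|1)*: on '0' the DFA goes r0 → r2 and accepts (r2 ∈ Accept), but the regex does not match it → eliminate
  (B) (0|1)*00: on '0' the DFA goes r0 → r2 and accepts (r2 ∈ Accept), but the regex does not match it → eliminate
  (C) ((0|1)(0|1))*: on ε the DFA stays in r0 and rejects (r0 ∉ Accept), but the regex matches it → eliminate
  (D) 0(0|1)*: agrees with the DFA on every string of length ≤ 6
Only (D) is consistent with the DFA.
(D) 0(0|1)*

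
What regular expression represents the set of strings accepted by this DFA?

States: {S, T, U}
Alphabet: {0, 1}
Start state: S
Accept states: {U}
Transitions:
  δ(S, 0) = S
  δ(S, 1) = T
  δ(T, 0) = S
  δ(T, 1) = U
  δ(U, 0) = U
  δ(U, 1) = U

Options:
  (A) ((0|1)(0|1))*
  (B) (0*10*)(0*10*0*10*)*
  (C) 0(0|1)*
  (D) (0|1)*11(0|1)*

Check each option against the DFA on short strings; one disagreement eliminates an option:
  (A) ((0|1)(0|1))*: on ε the DFA stays in S and rejects (S ∉ Accept), but the regex matches it → eliminate
  (B) (0*10*)(0*10*0*10*)*: on '1' the DFA goes S → T and rejects (T ∉ Accept), but the regex matches it → eliminate
  (C) 0(0|1)*: on '0' the DFA goes S → S and rejects (S ∉ Accept), but the regex matches it → eliminate
  (D) (0|1)*11(0|1)*: agrees with the DFA on every string of length ≤ 6
Only (D) is consistent with the DFA.
(D) (0|1)*11(0|1)*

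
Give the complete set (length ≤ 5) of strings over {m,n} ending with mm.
mm, mmm, nmm, mmmm, mnmm, nmmm, nnmm, mmmmm, mmnmm, mnmmm, mnnmm, nmmmm, nmnmm, nnmmm, nnnmm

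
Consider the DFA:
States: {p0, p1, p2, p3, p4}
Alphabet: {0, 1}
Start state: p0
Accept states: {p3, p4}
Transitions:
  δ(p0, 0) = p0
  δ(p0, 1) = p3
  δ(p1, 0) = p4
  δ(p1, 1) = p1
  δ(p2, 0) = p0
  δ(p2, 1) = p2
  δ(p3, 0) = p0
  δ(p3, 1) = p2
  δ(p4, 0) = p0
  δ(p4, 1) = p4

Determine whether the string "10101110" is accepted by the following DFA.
Processing string "10101110":
  p0 --1--> p3
  p3 --0--> p0
  p0 --1--> p3
  p3 --0--> p0
  p0 --1--> p3
  p3 --1--> p2
  p2 --1--> p2
  p2 --0--> p0
Final state: p0
Accept states: {p3, p4}
No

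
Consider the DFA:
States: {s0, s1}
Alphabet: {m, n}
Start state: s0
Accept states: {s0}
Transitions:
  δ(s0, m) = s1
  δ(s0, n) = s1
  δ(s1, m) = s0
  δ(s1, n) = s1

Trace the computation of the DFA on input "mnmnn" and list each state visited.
read 'm': s0 → s1
  read 'n': s1 → s1
  read 'm': s1 → s0
  read 'n': s0 → s1
  read 'n': s1 → s1
s0 -> s1 -> s1 -> s0 -> s1 -> s1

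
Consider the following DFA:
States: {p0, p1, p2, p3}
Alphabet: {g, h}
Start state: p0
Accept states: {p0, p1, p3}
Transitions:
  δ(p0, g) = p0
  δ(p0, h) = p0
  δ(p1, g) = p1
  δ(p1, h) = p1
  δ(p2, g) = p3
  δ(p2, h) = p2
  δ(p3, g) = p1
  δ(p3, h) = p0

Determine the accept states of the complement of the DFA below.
Complement accept states = All states \ Original accept states
= {p0, p1, p2, p3} \ {p0, p1, p3}
{p2}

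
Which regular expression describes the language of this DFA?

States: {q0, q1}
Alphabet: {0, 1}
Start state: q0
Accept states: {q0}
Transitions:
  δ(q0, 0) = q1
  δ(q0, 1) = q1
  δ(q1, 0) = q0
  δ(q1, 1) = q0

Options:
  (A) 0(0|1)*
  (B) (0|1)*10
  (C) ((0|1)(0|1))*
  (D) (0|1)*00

Check each option against the DFA on short strings; one disagreement eliminates an option:
  (A) 0(0|1)*: on ε the DFA stays in q0 and accepts (q0 ∈ Accept), but the regex does not match it → eliminate
  (B) (0|1)*10: on ε the DFA stays in q0 and accepts (q0 ∈ Accept), but the regex does not match it → eliminate
  (C) ((0|1)(0|1))*: agrees with the DFA on every string of length ≤ 6
  (D) (0|1)*00: on ε the DFA stays in q0 and accepts (q0 ∈ Accept), but the regex does not match it → eliminate
Only (C) is consistent with the DFA.
(C) ((0|1)(0|1))*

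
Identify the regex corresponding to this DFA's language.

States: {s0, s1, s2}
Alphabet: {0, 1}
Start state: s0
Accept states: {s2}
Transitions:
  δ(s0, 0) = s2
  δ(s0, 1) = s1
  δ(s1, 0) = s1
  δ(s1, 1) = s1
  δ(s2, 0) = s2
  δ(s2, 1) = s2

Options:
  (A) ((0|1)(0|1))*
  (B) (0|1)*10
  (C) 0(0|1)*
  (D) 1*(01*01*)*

Check each option against the DFA on short strings; one disagreement eliminates an option:
  (A) ((0|1)(0|1))*: on ε the DFA stays in s0 and rejects (s0 ∉ Accept), but the regex matches it → eliminate
  (B) (0|1)*10: on '0' the DFA goes s0 → s2 and accepts (s2 ∈ Accept), but the regex does not match it → eliminate
  (C) 0(0|1)*: agrees with the DFA on every string of length ≤ 6
  (D) 1*(01*01*)*: on ε the DFA stays in s0 and rejects (s0 ∉ Accept), but the regex matches it → eliminate
Only (C) is consistent with the DFA.
(C) 0(0|1)*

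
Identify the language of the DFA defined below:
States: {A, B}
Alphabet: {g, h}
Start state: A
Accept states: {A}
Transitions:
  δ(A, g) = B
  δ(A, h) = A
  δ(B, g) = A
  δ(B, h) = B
Testing a few strings:
  'g' → reject
  'h' → accept
  'hh' → accept
  'gh' → reject
State roles: A=even number of g's so far; B=odd number of g's so far
All strings over {g,h} with an even number of g's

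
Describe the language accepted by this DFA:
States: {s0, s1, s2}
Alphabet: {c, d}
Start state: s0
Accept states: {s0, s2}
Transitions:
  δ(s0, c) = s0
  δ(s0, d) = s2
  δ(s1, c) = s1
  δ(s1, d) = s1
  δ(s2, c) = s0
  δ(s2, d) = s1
Testing a few strings:
  'dc' → accept
  'ddc' → reject
  'cdc' → accept
  'c' → accept
State roles: s0=last symbol not d (ok); s1=saw dd (dead); s2=last symbol d (ok)
All strings over {c,d} with no two consecutive d's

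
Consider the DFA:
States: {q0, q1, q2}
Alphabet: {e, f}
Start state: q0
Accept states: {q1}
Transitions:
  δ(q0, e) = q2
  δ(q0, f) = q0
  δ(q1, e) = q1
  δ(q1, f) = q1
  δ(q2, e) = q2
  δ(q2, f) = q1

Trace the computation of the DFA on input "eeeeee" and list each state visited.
read 'e': q0 → q2
  read 'e': q2 → q2
  read 'e': q2 → q2
  read 'e': q2 → q2
  read 'e': q2 → q2
  read 'e': q2 → q2
q0 -> q2 -> q2 -> q2 -> q2 -> q2 -> q2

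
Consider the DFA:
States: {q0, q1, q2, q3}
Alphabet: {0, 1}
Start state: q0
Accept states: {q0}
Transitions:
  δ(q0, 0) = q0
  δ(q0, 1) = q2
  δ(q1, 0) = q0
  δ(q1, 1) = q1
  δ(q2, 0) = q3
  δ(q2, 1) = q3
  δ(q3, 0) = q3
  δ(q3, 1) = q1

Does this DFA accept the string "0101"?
Processing string "0101":
  q0 --0--> q0
  q0 --1--> q2
  q2 --0--> q3
  q3 --1--> q1
Final state: q1
Accept states: {q0}
No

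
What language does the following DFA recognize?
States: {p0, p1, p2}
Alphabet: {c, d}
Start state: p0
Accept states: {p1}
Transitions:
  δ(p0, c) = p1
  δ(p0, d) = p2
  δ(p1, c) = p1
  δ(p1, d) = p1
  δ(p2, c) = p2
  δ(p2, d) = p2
Testing a few strings:
  'ccd' → accept
  'dcd' → reject
  'dc' → reject
  'dd' → reject
State roles: p0=no input read; p1=started with c; p2=started with d (dead)
All strings over {c,d} starting with c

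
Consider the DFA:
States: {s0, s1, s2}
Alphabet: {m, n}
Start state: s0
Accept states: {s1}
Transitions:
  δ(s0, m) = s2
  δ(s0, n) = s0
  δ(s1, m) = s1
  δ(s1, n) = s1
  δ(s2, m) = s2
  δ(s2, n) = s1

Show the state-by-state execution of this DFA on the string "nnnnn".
read 'n': s0 → s0
  read 'n': s0 → s0
  read 'n': s0 → s0
  read 'n': s0 → s0
  read 'n': s0 → s0
s0 -> s0 -> s0 -> s0 -> s0 -> s0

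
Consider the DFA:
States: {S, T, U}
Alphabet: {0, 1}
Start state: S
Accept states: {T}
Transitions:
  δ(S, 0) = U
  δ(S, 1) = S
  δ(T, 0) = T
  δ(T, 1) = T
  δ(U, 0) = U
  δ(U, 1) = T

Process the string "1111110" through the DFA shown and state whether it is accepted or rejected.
Processing string "1111110":
  S --1--> S
  S --1--> S
  S --1--> S
  S --1--> S
  S --1--> S
  S --1--> S
  S --0--> U
Final state: U
Accept states: {T}
No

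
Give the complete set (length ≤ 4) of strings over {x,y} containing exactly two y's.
yy, xyy, yxy, yyx, xxyy, xyxy, xyyx, yxxy, yxyx, yyxx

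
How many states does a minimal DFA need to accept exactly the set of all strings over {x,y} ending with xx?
By Myhill–Nerode, count the distinguishable equivalence classes: 3 classes — one per longest suffix of the input that is a prefix of 'xx' (lengths 0 through 2); only the length-2 class is accepting.
3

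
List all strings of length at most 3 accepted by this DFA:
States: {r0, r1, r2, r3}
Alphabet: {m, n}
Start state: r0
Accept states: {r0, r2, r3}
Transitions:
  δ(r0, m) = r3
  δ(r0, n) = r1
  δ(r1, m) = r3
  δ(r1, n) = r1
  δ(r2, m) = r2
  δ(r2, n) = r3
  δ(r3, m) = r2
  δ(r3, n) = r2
ε, m, mm, mn, nm, mmm, mmn, mnm, mnn, nmm, nmn, nnm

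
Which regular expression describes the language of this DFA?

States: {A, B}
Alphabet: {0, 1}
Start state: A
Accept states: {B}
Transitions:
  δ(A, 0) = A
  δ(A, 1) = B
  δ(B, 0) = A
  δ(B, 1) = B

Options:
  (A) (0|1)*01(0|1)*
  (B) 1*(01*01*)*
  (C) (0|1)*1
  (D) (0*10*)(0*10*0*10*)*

Check each option against the DFA on short strings; one disagreement eliminates an option:
  (A) (0|1)*01(0|1)*: on '1' the DFA goes A → B and accepts (B ∈ Accept), but the regex does not match it → eliminate
  (B) 1*(01*01*)*: on ε the DFA stays in A and rejects (A ∉ Accept), but the regex matches it → eliminate
  (C) (0|1)*1: agrees with the DFA on every string of length ≤ 6
  (D) (0*10*)(0*10*0*10*)*: on '10' the DFA goes A → B → A and rejects (A ∉ Accept), but the regex matches it → eliminate
Only (C) is consistent with the DFA.
(C) (0|1)*1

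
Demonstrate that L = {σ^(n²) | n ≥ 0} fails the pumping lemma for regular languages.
Assume L is regular with pumping length p. Idea: pumping adds a fixed amount, but gaps between consecutive squares grow.
Choose s = σ^(p²) (length p² ≥ p). By the pumping lemma, s = xyz with |xy| ≤ p, |y| > 0, so |y| = k with 1 ≤ k ≤ p. Then |xy²z| = p²+k. Since p² < p²+k ≤ p²+p < (p+1)², the length p²+k lies strictly between consecutive squares, so it is not a perfect square and xy²z ∉ L.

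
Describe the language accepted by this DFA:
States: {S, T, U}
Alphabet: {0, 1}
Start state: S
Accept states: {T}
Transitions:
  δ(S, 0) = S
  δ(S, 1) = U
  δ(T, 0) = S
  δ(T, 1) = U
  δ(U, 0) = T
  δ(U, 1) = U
Testing a few strings:
  '0111' → reject
  '0' → reject
  '010' → accept
  '1' → reject
State roles: S=no suffix match; T=suffix is 10; U=one trailing 1
All binary strings ending with 10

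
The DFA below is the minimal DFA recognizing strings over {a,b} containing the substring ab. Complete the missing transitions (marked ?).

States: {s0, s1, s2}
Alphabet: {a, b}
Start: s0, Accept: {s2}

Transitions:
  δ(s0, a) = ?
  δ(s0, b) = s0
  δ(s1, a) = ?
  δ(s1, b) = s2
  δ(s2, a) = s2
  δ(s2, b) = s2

From the language and accept set, identify what each state tracks — s0: no a seen yet; s1: seen a a, waiting for b; s2: substring ab seen.
Each missing δ(q, a) is the state matching the new tracked value after reading a.
δ(s0, a) = s1; δ(s1, a) = s1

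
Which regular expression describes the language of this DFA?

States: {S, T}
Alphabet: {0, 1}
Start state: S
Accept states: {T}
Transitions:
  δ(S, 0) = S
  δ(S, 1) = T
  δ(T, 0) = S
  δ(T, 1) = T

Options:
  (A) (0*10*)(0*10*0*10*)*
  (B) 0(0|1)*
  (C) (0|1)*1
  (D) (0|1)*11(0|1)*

Check each option against the DFA on short strings; one disagreement eliminates an option:
  (A) (0*10*)(0*10*0*10*)*: on '10' the DFA goes S → T → S and rejects (S ∉ Accept), but the regex matches it → eliminate
  (B) 0(0|1)*: on '0' the DFA goes S → S and rejects (S ∉ Accept), but the regex matches it → eliminate
  (C) (0|1)*1: agrees with the DFA on every string of length ≤ 6
  (D) (0|1)*11(0|1)*: on '1' the DFA goes S → T and accepts (T ∈ Accept), but the regex does not match it → eliminate
Only (C) is consistent with the DFA.
(C) (0|1)*1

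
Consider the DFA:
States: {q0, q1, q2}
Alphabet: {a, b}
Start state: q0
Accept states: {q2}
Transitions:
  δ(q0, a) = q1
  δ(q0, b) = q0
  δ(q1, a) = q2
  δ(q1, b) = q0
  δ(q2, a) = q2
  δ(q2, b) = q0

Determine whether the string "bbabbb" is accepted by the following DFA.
Processing string "bbabbb":
  q0 --b--> q0
  q0 --b--> q0
  q0 --a--> q1
  q1 --b--> q0
  q0 --b--> q0
  q0 --b--> q0
Final state: q0
Accept states: {q2}
No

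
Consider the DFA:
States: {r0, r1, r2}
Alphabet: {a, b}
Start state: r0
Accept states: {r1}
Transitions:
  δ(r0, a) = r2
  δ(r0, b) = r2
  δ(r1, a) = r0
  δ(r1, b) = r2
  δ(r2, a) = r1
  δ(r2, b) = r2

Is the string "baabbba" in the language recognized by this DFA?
Processing string "baabbba":
  r0 --b--> r2
  r2 --a--> r1
  r1 --a--> r0
  r0 --b--> r2
  r2 --b--> r2
  r2 --b--> r2
  r2 --a--> r1
Final state: r1
Accept states: {r1}
Yes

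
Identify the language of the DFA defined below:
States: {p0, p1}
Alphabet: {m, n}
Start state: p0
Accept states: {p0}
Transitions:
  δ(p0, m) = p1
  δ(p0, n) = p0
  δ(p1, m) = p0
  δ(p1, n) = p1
Testing a few strings:
  'mnm' → accept
  'n' → accept
  'nmm' → accept
  'mn' → reject
State roles: p0=even number of m's so far; p1=odd number of m's so far
All strings over {m,n} with an even number of m's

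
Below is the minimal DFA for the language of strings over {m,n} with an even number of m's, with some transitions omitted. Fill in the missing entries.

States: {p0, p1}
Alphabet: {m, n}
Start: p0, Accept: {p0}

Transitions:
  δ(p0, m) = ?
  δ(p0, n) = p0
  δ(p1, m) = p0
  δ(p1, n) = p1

From the language and accept set, identify what each state tracks — p0: even number of m's so far; p1: odd number of m's so far.
Each missing δ(q, a) is the state matching the new tracked value after reading a.
δ(p0, m) = p1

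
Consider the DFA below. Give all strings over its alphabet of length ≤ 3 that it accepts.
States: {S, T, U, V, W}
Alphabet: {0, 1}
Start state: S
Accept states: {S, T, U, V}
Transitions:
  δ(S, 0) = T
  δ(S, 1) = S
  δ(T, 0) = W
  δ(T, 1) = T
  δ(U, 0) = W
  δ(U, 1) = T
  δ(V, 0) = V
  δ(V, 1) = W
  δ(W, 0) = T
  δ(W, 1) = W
ε, 0, 1, 01, 10, 11, 000, 011, 101, 110, 111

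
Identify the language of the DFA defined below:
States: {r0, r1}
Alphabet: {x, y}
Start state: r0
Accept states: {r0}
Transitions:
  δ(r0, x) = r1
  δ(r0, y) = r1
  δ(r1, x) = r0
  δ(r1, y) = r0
Testing a few strings:
  'xxy' → reject
  'xy' → accept
  'yyy' → reject
  'xx' → accept
State roles: r0=even length so far; r1=odd length so far
All strings over {x,y} of even length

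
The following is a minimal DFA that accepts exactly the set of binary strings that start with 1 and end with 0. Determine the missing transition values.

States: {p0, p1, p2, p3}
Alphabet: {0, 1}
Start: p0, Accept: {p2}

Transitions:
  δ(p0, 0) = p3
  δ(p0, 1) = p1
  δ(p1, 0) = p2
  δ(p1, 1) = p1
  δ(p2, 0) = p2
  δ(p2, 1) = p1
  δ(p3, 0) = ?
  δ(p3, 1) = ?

From the language and accept set, identify what each state tracks — p0: no input read; p1: started with 1, last symbol 1; p2: started with 1, last symbol 0; p3: started with 0 (dead).
Each missing δ(q, a) is the state matching the new tracked value after reading a.
δ(p3, 0) = p3; δ(p3, 1) = p3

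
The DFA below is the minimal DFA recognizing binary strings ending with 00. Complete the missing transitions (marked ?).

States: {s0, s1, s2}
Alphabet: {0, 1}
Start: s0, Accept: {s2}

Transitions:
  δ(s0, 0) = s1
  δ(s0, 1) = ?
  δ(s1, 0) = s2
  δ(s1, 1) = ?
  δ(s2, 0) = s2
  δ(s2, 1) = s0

From the language and accept set, identify what each state tracks — s0: last symbol not 0; s1: one trailing 0; s2: two trailing 0's.
Each missing δ(q, a) is the state matching the new tracked value after reading a.
δ(s0, 1) = s0; δ(s1, 1) = s0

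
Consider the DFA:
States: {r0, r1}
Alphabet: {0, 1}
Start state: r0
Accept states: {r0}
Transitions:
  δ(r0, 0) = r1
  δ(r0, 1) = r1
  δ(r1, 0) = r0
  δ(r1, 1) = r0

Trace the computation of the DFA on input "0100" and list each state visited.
read '0': r0 → r1
  read '1': r1 → r0
  read '0': r0 → r1
  read '0': r1 → r0
r0 -> r1 -> r0 -> r1 -> r0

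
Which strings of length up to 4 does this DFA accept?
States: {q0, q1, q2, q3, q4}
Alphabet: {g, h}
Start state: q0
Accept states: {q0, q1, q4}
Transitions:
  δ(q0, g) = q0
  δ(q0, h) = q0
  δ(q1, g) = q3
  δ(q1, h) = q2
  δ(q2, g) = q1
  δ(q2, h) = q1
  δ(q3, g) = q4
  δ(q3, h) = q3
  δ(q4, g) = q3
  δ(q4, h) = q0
ε, g, h, gg, gh, hg, hh, ggg, ggh, ghg, ghh, hgg, hgh, hhg, hhh, gggg, gggh, gghg, gghh, ghgg, ghgh, ghhg, ghhh, hggg, hggh, hghg, hghh, hhgg, hhgh, hhhg, hhhh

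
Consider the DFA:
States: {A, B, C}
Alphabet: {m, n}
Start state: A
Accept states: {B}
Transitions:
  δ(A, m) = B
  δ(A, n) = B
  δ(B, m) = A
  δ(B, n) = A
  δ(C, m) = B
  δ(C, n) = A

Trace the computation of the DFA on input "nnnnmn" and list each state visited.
read 'n': A → B
  read 'n': B → A
  read 'n': A → B
  read 'n': B → A
  read 'm': A → B
  read 'n': B → A
A -> B -> A -> B -> A -> B -> A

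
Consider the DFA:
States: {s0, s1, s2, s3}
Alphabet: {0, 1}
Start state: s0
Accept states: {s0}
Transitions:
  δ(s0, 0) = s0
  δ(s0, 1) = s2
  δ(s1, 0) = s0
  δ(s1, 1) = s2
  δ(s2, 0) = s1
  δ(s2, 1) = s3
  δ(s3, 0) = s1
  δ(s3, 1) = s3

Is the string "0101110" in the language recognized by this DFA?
Processing string "0101110":
  s0 --0--> s0
  s0 --1--> s2
  s2 --0--> s1
  s1 --1--> s2
  s2 --1--> s3
  s3 --1--> s3
  s3 --0--> s1
Final state: s1
Accept states: {s0}
No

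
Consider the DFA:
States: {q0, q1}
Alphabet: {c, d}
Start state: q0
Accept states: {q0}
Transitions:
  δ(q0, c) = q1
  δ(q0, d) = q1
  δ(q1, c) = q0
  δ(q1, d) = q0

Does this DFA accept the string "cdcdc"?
Processing string "cdcdc":
  q0 --c--> q1
  q1 --d--> q0
  q0 --c--> q1
  q1 --d--> q0
  q0 --c--> q1
Final state: q1
Accept states: {q0}
No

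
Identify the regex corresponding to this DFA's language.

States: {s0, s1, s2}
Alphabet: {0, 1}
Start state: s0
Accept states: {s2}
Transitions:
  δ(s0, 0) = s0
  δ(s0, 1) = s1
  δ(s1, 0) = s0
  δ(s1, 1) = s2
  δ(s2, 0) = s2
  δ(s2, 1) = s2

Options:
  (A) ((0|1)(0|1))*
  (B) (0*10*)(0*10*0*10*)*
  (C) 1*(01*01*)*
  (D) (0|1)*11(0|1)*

Check each option against the DFA on short strings; one disagreement eliminates an option:
  (A) ((0|1)(0|1))*: on ε the DFA stays in s0 and rejects (s0 ∉ Accept), but the regex matches it → eliminate
  (B) (0*10*)(0*10*0*10*)*: on '1' the DFA goes s0 → s1 and rejects (s1 ∉ Accept), but the regex matches it → eliminate
  (C) 1*(01*01*)*: on ε the DFA stays in s0 and rejects (s0 ∉ Accept), but the regex matches it → eliminate
  (D) (0|1)*11(0|1)*: agrees with the DFA on every string of length ≤ 6
Only (D) is consistent with the DFA.
(D) (0|1)*11(0|1)*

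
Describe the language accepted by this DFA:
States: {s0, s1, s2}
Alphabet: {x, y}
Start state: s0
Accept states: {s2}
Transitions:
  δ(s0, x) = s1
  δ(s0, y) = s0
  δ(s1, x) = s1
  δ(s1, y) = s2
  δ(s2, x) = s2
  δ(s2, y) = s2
Testing a few strings:
  'yyy' → reject
  'yxxx' → reject
  'x' → reject
  'xx' → reject
State roles: s0=no x seen yet; s1=seen a x, waiting for y; s2=substring xy seen
All strings over {x,y} containing the substring xy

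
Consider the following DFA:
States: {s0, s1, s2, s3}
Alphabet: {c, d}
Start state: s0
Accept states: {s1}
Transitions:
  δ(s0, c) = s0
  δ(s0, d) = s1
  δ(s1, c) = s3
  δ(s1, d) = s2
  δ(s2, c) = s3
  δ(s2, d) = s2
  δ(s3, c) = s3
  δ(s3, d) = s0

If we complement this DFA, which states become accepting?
Complement accept states = All states \ Original accept states
= {s0, s1, s2, s3} \ {s1}
{s0, s2, s3}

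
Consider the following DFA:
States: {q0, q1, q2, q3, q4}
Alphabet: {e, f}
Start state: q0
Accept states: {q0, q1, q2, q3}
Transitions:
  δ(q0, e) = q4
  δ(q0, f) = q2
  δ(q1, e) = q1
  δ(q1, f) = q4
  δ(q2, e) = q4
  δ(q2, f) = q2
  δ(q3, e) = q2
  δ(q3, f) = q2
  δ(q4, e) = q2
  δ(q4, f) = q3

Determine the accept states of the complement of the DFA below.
Complement accept states = All states \ Original accept states
= {q0, q1, q2, q3, q4} \ {q0, q1, q2, q3}
{q4}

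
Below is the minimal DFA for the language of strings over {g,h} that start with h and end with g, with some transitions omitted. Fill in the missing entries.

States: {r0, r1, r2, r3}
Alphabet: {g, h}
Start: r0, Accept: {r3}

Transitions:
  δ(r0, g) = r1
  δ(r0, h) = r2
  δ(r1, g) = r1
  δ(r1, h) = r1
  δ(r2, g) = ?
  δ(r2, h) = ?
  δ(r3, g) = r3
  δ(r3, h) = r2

From the language and accept set, identify what each state tracks — r0: no input read; r1: started with g (dead); r2: started with h, last symbol h; r3: started with h, last symbol g.
Each missing δ(q, a) is the state matching the new tracked value after reading a.
δ(r2, g) = r3; δ(r2, h) = r2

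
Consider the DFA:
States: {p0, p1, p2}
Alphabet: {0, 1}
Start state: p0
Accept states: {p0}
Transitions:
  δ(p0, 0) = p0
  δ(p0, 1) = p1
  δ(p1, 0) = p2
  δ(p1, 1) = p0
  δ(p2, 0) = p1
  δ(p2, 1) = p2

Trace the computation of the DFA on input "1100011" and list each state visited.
read '1': p0 → p1
  read '1': p1 → p0
  read '0': p0 → p0
  read '0': p0 → p0
  read '0': p0 → p0
  read '1': p0 → p1
  read '1': p1 → p0
p0 -> p1 -> p0 -> p0 -> p0 -> p0 -> p1 -> p0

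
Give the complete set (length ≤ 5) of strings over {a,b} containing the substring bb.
bb, abb, bba, bbb, aabb, abba, abbb, babb, bbaa, bbab, bbba, bbbb, aaabb, aabba, aabbb, ababb, abbaa, abbab, abbba, abbbb, baabb, babba, babbb, bbaaa, bbaab, bbaba, bbabb, bbbaa, bbbab, bbbba, bbbbb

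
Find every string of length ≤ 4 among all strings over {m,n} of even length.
ε, mm, mn, nm, nn, mmmm, mmmn, mmnm, mmnn, mnmm, mnmn, mnnm, mnnn, nmmm, nmmn, nmnm, nmnn, nnmm, nnmn, nnnm, nnnn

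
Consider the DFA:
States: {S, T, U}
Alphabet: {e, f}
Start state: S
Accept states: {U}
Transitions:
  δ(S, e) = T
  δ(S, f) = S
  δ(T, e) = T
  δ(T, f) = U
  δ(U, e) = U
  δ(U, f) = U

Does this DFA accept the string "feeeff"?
Processing string "feeeff":
  S --f--> S
  S --e--> T
  T --e--> T
  T --e--> T
  T --f--> U
  U --f--> U
Final state: U
Accept states: {U}
Yes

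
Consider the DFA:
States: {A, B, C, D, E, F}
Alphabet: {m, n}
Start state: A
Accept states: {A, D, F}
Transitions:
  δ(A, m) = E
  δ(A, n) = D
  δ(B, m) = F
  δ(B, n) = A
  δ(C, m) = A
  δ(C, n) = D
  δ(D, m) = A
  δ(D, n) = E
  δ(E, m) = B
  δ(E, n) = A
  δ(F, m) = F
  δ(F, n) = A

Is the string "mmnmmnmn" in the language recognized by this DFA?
Processing string "mmnmmnmn":
  A --m--> E
  E --m--> B
  B --n--> A
  A --m--> E
  E --m--> B
  B --n--> A
  A --m--> E
  E --n--> A
Final state: A
Accept states: {A, D, F}
Yes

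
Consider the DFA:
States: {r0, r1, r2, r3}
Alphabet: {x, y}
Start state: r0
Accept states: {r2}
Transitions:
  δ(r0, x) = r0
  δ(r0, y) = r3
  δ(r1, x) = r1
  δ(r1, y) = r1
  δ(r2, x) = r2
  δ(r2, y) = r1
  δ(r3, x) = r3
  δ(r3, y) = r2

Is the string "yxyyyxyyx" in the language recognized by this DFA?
Processing string "yxyyyxyyx":
  r0 --y--> r3
  r3 --x--> r3
  r3 --y--> r2
  r2 --y--> r1
  r1 --y--> r1
  r1 --x--> r1
  r1 --y--> r1
  r1 --y--> r1
  r1 --x--> r1
Final state: r1
Accept states: {r2}
No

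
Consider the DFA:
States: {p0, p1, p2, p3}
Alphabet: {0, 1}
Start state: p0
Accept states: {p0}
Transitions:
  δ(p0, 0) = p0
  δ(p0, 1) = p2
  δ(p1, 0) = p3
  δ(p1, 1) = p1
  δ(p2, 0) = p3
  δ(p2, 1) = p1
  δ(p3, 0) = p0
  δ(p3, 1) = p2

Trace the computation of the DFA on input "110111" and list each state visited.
read '1': p0 → p2
  read '1': p2 → p1
  read '0': p1 → p3
  read '1': p3 → p2
  read '1': p2 → p1
  read '1': p1 → p1
p0 -> p2 -> p1 -> p3 -> p2 -> p1 -> p1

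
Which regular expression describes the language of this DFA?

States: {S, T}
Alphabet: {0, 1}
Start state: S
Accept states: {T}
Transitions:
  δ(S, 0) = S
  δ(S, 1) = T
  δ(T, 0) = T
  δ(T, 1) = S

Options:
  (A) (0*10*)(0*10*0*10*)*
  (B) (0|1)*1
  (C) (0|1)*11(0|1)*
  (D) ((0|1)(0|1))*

Check each option against the DFA on short strings; one disagreement eliminates an option:
  (A) (0*10*)(0*10*0*10*)*: agrees with the DFA on every string of length ≤ 6
  (B) (0|1)*1: on '10' the DFA goes S → T → T and accepts (T ∈ Accept), but the regex does not match it → eliminate
  (C) (0|1)*11(0|1)*: on '1' the DFA goes S → T and accepts (T ∈ Accept), but the regex does not match it → eliminate
  (D) ((0|1)(0|1))*: on ε the DFA stays in S and rejects (S ∉ Accept), but the regex matches it → eliminate
Only (A) is consistent with the DFA.
(A) (0*10*)(0*10*0*10*)*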